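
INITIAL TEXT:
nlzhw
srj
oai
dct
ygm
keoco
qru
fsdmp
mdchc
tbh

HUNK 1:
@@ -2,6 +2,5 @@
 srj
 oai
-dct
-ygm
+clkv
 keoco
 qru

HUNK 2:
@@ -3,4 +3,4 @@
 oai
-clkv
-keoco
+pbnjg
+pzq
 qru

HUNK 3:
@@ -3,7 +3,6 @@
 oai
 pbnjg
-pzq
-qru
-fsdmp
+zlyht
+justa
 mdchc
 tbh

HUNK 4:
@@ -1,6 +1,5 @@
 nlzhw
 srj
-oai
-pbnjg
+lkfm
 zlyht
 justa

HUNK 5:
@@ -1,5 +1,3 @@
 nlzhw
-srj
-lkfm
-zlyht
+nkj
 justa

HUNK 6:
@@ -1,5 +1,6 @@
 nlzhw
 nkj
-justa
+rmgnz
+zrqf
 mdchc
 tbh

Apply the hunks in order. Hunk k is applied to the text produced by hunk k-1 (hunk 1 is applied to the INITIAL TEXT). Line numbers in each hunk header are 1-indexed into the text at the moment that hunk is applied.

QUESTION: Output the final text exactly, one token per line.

Hunk 1: at line 2 remove [dct,ygm] add [clkv] -> 9 lines: nlzhw srj oai clkv keoco qru fsdmp mdchc tbh
Hunk 2: at line 3 remove [clkv,keoco] add [pbnjg,pzq] -> 9 lines: nlzhw srj oai pbnjg pzq qru fsdmp mdchc tbh
Hunk 3: at line 3 remove [pzq,qru,fsdmp] add [zlyht,justa] -> 8 lines: nlzhw srj oai pbnjg zlyht justa mdchc tbh
Hunk 4: at line 1 remove [oai,pbnjg] add [lkfm] -> 7 lines: nlzhw srj lkfm zlyht justa mdchc tbh
Hunk 5: at line 1 remove [srj,lkfm,zlyht] add [nkj] -> 5 lines: nlzhw nkj justa mdchc tbh
Hunk 6: at line 1 remove [justa] add [rmgnz,zrqf] -> 6 lines: nlzhw nkj rmgnz zrqf mdchc tbh

Answer: nlzhw
nkj
rmgnz
zrqf
mdchc
tbh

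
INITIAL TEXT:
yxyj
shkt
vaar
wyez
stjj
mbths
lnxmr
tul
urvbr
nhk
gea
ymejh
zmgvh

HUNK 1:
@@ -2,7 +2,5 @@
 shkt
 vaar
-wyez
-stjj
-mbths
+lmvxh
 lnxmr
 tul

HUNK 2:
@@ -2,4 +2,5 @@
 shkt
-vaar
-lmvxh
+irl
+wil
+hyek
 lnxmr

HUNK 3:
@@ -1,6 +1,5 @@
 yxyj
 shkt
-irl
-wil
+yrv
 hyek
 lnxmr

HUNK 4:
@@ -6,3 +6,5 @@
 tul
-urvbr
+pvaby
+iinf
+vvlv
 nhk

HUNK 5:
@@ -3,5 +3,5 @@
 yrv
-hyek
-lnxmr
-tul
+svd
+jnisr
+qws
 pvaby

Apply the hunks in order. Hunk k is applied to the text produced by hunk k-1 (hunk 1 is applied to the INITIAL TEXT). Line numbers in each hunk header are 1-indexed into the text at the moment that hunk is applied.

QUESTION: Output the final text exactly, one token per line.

Hunk 1: at line 2 remove [wyez,stjj,mbths] add [lmvxh] -> 11 lines: yxyj shkt vaar lmvxh lnxmr tul urvbr nhk gea ymejh zmgvh
Hunk 2: at line 2 remove [vaar,lmvxh] add [irl,wil,hyek] -> 12 lines: yxyj shkt irl wil hyek lnxmr tul urvbr nhk gea ymejh zmgvh
Hunk 3: at line 1 remove [irl,wil] add [yrv] -> 11 lines: yxyj shkt yrv hyek lnxmr tul urvbr nhk gea ymejh zmgvh
Hunk 4: at line 6 remove [urvbr] add [pvaby,iinf,vvlv] -> 13 lines: yxyj shkt yrv hyek lnxmr tul pvaby iinf vvlv nhk gea ymejh zmgvh
Hunk 5: at line 3 remove [hyek,lnxmr,tul] add [svd,jnisr,qws] -> 13 lines: yxyj shkt yrv svd jnisr qws pvaby iinf vvlv nhk gea ymejh zmgvh

Answer: yxyj
shkt
yrv
svd
jnisr
qws
pvaby
iinf
vvlv
nhk
gea
ymejh
zmgvh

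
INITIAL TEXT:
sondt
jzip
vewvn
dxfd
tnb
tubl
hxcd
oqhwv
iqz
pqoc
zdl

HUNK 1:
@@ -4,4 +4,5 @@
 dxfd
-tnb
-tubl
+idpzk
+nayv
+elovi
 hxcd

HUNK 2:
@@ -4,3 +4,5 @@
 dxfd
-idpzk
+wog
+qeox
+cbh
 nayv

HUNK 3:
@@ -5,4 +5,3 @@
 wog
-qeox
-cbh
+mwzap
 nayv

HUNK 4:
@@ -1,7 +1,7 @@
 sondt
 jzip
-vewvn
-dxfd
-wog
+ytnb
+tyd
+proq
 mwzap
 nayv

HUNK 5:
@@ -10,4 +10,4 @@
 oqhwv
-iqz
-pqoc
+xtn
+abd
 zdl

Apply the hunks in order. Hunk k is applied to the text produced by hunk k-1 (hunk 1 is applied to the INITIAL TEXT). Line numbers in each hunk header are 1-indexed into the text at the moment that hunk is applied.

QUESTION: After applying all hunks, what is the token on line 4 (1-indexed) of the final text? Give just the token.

Hunk 1: at line 4 remove [tnb,tubl] add [idpzk,nayv,elovi] -> 12 lines: sondt jzip vewvn dxfd idpzk nayv elovi hxcd oqhwv iqz pqoc zdl
Hunk 2: at line 4 remove [idpzk] add [wog,qeox,cbh] -> 14 lines: sondt jzip vewvn dxfd wog qeox cbh nayv elovi hxcd oqhwv iqz pqoc zdl
Hunk 3: at line 5 remove [qeox,cbh] add [mwzap] -> 13 lines: sondt jzip vewvn dxfd wog mwzap nayv elovi hxcd oqhwv iqz pqoc zdl
Hunk 4: at line 1 remove [vewvn,dxfd,wog] add [ytnb,tyd,proq] -> 13 lines: sondt jzip ytnb tyd proq mwzap nayv elovi hxcd oqhwv iqz pqoc zdl
Hunk 5: at line 10 remove [iqz,pqoc] add [xtn,abd] -> 13 lines: sondt jzip ytnb tyd proq mwzap nayv elovi hxcd oqhwv xtn abd zdl
Final line 4: tyd

Answer: tyd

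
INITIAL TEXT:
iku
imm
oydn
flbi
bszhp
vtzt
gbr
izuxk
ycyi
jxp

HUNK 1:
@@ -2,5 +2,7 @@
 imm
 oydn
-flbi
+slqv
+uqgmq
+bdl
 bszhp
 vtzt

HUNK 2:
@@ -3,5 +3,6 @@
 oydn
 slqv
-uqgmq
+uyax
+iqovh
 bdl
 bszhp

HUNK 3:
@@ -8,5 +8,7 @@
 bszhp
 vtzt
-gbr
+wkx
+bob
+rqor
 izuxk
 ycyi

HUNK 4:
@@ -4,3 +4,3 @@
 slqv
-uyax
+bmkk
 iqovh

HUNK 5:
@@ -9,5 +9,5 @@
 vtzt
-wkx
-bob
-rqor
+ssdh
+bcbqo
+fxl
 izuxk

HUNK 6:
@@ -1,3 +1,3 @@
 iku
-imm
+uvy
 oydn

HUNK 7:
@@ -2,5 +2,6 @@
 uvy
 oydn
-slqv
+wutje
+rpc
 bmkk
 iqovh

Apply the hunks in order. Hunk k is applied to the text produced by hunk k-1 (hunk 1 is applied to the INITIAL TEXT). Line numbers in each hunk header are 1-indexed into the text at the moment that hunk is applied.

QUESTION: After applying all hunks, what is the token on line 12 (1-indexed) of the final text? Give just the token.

Hunk 1: at line 2 remove [flbi] add [slqv,uqgmq,bdl] -> 12 lines: iku imm oydn slqv uqgmq bdl bszhp vtzt gbr izuxk ycyi jxp
Hunk 2: at line 3 remove [uqgmq] add [uyax,iqovh] -> 13 lines: iku imm oydn slqv uyax iqovh bdl bszhp vtzt gbr izuxk ycyi jxp
Hunk 3: at line 8 remove [gbr] add [wkx,bob,rqor] -> 15 lines: iku imm oydn slqv uyax iqovh bdl bszhp vtzt wkx bob rqor izuxk ycyi jxp
Hunk 4: at line 4 remove [uyax] add [bmkk] -> 15 lines: iku imm oydn slqv bmkk iqovh bdl bszhp vtzt wkx bob rqor izuxk ycyi jxp
Hunk 5: at line 9 remove [wkx,bob,rqor] add [ssdh,bcbqo,fxl] -> 15 lines: iku imm oydn slqv bmkk iqovh bdl bszhp vtzt ssdh bcbqo fxl izuxk ycyi jxp
Hunk 6: at line 1 remove [imm] add [uvy] -> 15 lines: iku uvy oydn slqv bmkk iqovh bdl bszhp vtzt ssdh bcbqo fxl izuxk ycyi jxp
Hunk 7: at line 2 remove [slqv] add [wutje,rpc] -> 16 lines: iku uvy oydn wutje rpc bmkk iqovh bdl bszhp vtzt ssdh bcbqo fxl izuxk ycyi jxp
Final line 12: bcbqo

Answer: bcbqo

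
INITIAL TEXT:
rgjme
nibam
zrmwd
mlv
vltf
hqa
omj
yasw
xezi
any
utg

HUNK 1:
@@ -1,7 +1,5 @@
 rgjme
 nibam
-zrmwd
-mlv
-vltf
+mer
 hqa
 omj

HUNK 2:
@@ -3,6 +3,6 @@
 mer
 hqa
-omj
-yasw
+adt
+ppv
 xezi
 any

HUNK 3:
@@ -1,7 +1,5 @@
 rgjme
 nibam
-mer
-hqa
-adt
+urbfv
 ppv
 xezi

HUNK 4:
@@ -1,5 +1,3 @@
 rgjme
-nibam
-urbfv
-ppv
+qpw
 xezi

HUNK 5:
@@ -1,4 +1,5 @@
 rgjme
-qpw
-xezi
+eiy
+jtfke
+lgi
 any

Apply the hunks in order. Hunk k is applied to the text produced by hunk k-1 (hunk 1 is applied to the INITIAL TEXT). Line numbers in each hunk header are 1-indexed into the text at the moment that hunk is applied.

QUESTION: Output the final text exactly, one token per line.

Answer: rgjme
eiy
jtfke
lgi
any
utg

Derivation:
Hunk 1: at line 1 remove [zrmwd,mlv,vltf] add [mer] -> 9 lines: rgjme nibam mer hqa omj yasw xezi any utg
Hunk 2: at line 3 remove [omj,yasw] add [adt,ppv] -> 9 lines: rgjme nibam mer hqa adt ppv xezi any utg
Hunk 3: at line 1 remove [mer,hqa,adt] add [urbfv] -> 7 lines: rgjme nibam urbfv ppv xezi any utg
Hunk 4: at line 1 remove [nibam,urbfv,ppv] add [qpw] -> 5 lines: rgjme qpw xezi any utg
Hunk 5: at line 1 remove [qpw,xezi] add [eiy,jtfke,lgi] -> 6 lines: rgjme eiy jtfke lgi any utg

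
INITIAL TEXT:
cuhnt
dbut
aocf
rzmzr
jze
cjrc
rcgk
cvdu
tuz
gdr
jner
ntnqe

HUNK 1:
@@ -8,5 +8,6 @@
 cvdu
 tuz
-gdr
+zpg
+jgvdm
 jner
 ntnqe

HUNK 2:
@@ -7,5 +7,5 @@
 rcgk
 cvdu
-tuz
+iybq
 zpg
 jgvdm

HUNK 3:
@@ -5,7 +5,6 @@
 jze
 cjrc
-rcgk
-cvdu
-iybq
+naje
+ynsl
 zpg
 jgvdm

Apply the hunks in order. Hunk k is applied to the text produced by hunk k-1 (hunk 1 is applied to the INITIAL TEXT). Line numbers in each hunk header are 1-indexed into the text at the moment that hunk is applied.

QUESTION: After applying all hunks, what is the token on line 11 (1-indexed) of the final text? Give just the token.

Hunk 1: at line 8 remove [gdr] add [zpg,jgvdm] -> 13 lines: cuhnt dbut aocf rzmzr jze cjrc rcgk cvdu tuz zpg jgvdm jner ntnqe
Hunk 2: at line 7 remove [tuz] add [iybq] -> 13 lines: cuhnt dbut aocf rzmzr jze cjrc rcgk cvdu iybq zpg jgvdm jner ntnqe
Hunk 3: at line 5 remove [rcgk,cvdu,iybq] add [naje,ynsl] -> 12 lines: cuhnt dbut aocf rzmzr jze cjrc naje ynsl zpg jgvdm jner ntnqe
Final line 11: jner

Answer: jner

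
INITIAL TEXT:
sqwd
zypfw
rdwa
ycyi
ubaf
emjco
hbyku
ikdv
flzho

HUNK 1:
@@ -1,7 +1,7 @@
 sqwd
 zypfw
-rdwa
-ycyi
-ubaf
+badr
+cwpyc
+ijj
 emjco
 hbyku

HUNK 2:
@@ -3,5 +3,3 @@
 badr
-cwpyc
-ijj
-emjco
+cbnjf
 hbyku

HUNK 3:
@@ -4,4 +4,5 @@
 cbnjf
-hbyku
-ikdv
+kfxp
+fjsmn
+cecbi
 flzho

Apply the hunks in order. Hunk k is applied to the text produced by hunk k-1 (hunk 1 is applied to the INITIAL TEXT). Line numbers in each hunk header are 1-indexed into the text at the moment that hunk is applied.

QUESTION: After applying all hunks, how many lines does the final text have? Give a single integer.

Answer: 8

Derivation:
Hunk 1: at line 1 remove [rdwa,ycyi,ubaf] add [badr,cwpyc,ijj] -> 9 lines: sqwd zypfw badr cwpyc ijj emjco hbyku ikdv flzho
Hunk 2: at line 3 remove [cwpyc,ijj,emjco] add [cbnjf] -> 7 lines: sqwd zypfw badr cbnjf hbyku ikdv flzho
Hunk 3: at line 4 remove [hbyku,ikdv] add [kfxp,fjsmn,cecbi] -> 8 lines: sqwd zypfw badr cbnjf kfxp fjsmn cecbi flzho
Final line count: 8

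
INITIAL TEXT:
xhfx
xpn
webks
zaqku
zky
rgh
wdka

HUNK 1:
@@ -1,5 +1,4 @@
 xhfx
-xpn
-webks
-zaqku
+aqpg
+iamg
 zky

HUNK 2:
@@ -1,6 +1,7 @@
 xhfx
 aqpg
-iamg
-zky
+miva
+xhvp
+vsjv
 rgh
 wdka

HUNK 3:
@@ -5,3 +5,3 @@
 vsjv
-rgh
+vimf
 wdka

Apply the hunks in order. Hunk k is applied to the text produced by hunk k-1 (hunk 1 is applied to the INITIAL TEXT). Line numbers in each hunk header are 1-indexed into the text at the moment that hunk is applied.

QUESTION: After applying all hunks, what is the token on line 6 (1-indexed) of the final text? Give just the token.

Answer: vimf

Derivation:
Hunk 1: at line 1 remove [xpn,webks,zaqku] add [aqpg,iamg] -> 6 lines: xhfx aqpg iamg zky rgh wdka
Hunk 2: at line 1 remove [iamg,zky] add [miva,xhvp,vsjv] -> 7 lines: xhfx aqpg miva xhvp vsjv rgh wdka
Hunk 3: at line 5 remove [rgh] add [vimf] -> 7 lines: xhfx aqpg miva xhvp vsjv vimf wdka
Final line 6: vimf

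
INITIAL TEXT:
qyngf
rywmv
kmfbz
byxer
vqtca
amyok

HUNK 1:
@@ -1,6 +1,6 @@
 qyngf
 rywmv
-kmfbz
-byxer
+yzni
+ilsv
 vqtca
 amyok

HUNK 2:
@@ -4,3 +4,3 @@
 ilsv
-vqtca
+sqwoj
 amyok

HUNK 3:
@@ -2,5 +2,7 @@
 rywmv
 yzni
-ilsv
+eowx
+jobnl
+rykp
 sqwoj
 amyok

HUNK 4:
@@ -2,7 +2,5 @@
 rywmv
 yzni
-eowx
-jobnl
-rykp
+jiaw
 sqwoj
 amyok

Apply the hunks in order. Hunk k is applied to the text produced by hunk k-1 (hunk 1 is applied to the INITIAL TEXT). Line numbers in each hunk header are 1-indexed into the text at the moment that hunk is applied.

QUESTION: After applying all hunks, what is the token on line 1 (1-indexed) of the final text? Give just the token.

Hunk 1: at line 1 remove [kmfbz,byxer] add [yzni,ilsv] -> 6 lines: qyngf rywmv yzni ilsv vqtca amyok
Hunk 2: at line 4 remove [vqtca] add [sqwoj] -> 6 lines: qyngf rywmv yzni ilsv sqwoj amyok
Hunk 3: at line 2 remove [ilsv] add [eowx,jobnl,rykp] -> 8 lines: qyngf rywmv yzni eowx jobnl rykp sqwoj amyok
Hunk 4: at line 2 remove [eowx,jobnl,rykp] add [jiaw] -> 6 lines: qyngf rywmv yzni jiaw sqwoj amyok
Final line 1: qyngf

Answer: qyngf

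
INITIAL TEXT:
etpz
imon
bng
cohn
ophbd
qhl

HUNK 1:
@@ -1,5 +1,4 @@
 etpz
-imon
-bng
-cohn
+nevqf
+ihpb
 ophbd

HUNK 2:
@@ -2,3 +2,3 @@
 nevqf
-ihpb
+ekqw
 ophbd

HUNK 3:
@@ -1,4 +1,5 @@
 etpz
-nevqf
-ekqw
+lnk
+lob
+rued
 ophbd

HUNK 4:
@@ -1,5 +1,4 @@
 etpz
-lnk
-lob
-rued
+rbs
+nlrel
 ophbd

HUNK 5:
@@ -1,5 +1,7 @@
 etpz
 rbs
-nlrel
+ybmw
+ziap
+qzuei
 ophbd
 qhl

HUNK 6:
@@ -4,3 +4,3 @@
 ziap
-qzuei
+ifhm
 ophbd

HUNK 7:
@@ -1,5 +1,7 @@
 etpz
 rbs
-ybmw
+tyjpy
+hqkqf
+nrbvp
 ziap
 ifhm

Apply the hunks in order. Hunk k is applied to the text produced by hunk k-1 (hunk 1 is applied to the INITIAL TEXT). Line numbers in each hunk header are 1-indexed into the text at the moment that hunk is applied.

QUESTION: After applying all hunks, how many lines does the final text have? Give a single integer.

Hunk 1: at line 1 remove [imon,bng,cohn] add [nevqf,ihpb] -> 5 lines: etpz nevqf ihpb ophbd qhl
Hunk 2: at line 2 remove [ihpb] add [ekqw] -> 5 lines: etpz nevqf ekqw ophbd qhl
Hunk 3: at line 1 remove [nevqf,ekqw] add [lnk,lob,rued] -> 6 lines: etpz lnk lob rued ophbd qhl
Hunk 4: at line 1 remove [lnk,lob,rued] add [rbs,nlrel] -> 5 lines: etpz rbs nlrel ophbd qhl
Hunk 5: at line 1 remove [nlrel] add [ybmw,ziap,qzuei] -> 7 lines: etpz rbs ybmw ziap qzuei ophbd qhl
Hunk 6: at line 4 remove [qzuei] add [ifhm] -> 7 lines: etpz rbs ybmw ziap ifhm ophbd qhl
Hunk 7: at line 1 remove [ybmw] add [tyjpy,hqkqf,nrbvp] -> 9 lines: etpz rbs tyjpy hqkqf nrbvp ziap ifhm ophbd qhl
Final line count: 9

Answer: 9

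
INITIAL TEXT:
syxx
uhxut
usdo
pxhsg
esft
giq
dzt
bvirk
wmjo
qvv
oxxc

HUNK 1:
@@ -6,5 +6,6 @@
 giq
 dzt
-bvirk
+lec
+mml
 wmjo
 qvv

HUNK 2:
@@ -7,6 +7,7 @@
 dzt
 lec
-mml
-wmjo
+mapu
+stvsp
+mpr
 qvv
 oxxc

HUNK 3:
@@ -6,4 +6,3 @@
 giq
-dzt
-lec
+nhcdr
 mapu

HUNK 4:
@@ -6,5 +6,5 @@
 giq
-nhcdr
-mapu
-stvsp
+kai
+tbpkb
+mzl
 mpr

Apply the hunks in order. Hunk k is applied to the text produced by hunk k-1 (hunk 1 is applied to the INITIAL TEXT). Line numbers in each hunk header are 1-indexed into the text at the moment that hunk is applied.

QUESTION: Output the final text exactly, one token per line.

Hunk 1: at line 6 remove [bvirk] add [lec,mml] -> 12 lines: syxx uhxut usdo pxhsg esft giq dzt lec mml wmjo qvv oxxc
Hunk 2: at line 7 remove [mml,wmjo] add [mapu,stvsp,mpr] -> 13 lines: syxx uhxut usdo pxhsg esft giq dzt lec mapu stvsp mpr qvv oxxc
Hunk 3: at line 6 remove [dzt,lec] add [nhcdr] -> 12 lines: syxx uhxut usdo pxhsg esft giq nhcdr mapu stvsp mpr qvv oxxc
Hunk 4: at line 6 remove [nhcdr,mapu,stvsp] add [kai,tbpkb,mzl] -> 12 lines: syxx uhxut usdo pxhsg esft giq kai tbpkb mzl mpr qvv oxxc

Answer: syxx
uhxut
usdo
pxhsg
esft
giq
kai
tbpkb
mzl
mpr
qvv
oxxc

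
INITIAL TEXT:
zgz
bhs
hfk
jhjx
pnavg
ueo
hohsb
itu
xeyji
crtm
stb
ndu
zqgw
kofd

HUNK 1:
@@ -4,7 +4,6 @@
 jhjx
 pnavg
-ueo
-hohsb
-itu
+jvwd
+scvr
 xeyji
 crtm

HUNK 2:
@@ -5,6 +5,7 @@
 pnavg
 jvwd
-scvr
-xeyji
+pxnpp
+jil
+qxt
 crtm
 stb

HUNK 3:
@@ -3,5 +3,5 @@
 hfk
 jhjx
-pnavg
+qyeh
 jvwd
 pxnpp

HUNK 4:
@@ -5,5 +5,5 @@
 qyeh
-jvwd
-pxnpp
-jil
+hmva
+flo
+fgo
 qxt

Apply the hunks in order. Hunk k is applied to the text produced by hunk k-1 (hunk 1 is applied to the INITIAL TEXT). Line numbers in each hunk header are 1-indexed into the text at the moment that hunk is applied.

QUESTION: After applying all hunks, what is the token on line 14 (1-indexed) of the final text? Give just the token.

Answer: kofd

Derivation:
Hunk 1: at line 4 remove [ueo,hohsb,itu] add [jvwd,scvr] -> 13 lines: zgz bhs hfk jhjx pnavg jvwd scvr xeyji crtm stb ndu zqgw kofd
Hunk 2: at line 5 remove [scvr,xeyji] add [pxnpp,jil,qxt] -> 14 lines: zgz bhs hfk jhjx pnavg jvwd pxnpp jil qxt crtm stb ndu zqgw kofd
Hunk 3: at line 3 remove [pnavg] add [qyeh] -> 14 lines: zgz bhs hfk jhjx qyeh jvwd pxnpp jil qxt crtm stb ndu zqgw kofd
Hunk 4: at line 5 remove [jvwd,pxnpp,jil] add [hmva,flo,fgo] -> 14 lines: zgz bhs hfk jhjx qyeh hmva flo fgo qxt crtm stb ndu zqgw kofd
Final line 14: kofd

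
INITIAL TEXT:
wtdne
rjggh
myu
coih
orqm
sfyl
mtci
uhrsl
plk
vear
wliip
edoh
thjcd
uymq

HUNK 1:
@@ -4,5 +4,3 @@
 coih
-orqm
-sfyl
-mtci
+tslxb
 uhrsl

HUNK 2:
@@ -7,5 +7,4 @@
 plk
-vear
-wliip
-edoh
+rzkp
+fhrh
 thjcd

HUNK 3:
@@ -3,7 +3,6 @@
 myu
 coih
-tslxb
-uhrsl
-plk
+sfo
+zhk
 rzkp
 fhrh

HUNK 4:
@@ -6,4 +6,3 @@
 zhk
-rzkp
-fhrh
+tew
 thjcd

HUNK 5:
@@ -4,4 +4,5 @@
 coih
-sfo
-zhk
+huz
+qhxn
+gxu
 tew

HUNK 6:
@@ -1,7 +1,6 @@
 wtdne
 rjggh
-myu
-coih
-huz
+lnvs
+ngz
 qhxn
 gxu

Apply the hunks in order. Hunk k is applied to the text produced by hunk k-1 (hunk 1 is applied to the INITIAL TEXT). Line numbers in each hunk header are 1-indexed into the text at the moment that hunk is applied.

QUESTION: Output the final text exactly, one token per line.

Hunk 1: at line 4 remove [orqm,sfyl,mtci] add [tslxb] -> 12 lines: wtdne rjggh myu coih tslxb uhrsl plk vear wliip edoh thjcd uymq
Hunk 2: at line 7 remove [vear,wliip,edoh] add [rzkp,fhrh] -> 11 lines: wtdne rjggh myu coih tslxb uhrsl plk rzkp fhrh thjcd uymq
Hunk 3: at line 3 remove [tslxb,uhrsl,plk] add [sfo,zhk] -> 10 lines: wtdne rjggh myu coih sfo zhk rzkp fhrh thjcd uymq
Hunk 4: at line 6 remove [rzkp,fhrh] add [tew] -> 9 lines: wtdne rjggh myu coih sfo zhk tew thjcd uymq
Hunk 5: at line 4 remove [sfo,zhk] add [huz,qhxn,gxu] -> 10 lines: wtdne rjggh myu coih huz qhxn gxu tew thjcd uymq
Hunk 6: at line 1 remove [myu,coih,huz] add [lnvs,ngz] -> 9 lines: wtdne rjggh lnvs ngz qhxn gxu tew thjcd uymq

Answer: wtdne
rjggh
lnvs
ngz
qhxn
gxu
tew
thjcd
uymq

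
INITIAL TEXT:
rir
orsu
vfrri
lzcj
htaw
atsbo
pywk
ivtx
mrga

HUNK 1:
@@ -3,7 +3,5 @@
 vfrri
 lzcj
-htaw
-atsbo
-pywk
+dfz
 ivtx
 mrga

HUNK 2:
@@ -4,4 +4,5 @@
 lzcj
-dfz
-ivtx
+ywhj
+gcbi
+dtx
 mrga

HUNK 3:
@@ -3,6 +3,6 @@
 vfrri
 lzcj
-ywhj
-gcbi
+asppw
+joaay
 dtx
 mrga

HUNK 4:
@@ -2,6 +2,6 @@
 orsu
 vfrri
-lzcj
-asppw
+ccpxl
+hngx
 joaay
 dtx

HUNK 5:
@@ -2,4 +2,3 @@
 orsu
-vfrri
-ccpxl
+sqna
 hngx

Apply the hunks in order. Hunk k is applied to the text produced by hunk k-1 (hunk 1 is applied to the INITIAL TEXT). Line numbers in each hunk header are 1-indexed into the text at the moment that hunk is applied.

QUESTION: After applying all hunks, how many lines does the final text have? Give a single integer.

Answer: 7

Derivation:
Hunk 1: at line 3 remove [htaw,atsbo,pywk] add [dfz] -> 7 lines: rir orsu vfrri lzcj dfz ivtx mrga
Hunk 2: at line 4 remove [dfz,ivtx] add [ywhj,gcbi,dtx] -> 8 lines: rir orsu vfrri lzcj ywhj gcbi dtx mrga
Hunk 3: at line 3 remove [ywhj,gcbi] add [asppw,joaay] -> 8 lines: rir orsu vfrri lzcj asppw joaay dtx mrga
Hunk 4: at line 2 remove [lzcj,asppw] add [ccpxl,hngx] -> 8 lines: rir orsu vfrri ccpxl hngx joaay dtx mrga
Hunk 5: at line 2 remove [vfrri,ccpxl] add [sqna] -> 7 lines: rir orsu sqna hngx joaay dtx mrga
Final line count: 7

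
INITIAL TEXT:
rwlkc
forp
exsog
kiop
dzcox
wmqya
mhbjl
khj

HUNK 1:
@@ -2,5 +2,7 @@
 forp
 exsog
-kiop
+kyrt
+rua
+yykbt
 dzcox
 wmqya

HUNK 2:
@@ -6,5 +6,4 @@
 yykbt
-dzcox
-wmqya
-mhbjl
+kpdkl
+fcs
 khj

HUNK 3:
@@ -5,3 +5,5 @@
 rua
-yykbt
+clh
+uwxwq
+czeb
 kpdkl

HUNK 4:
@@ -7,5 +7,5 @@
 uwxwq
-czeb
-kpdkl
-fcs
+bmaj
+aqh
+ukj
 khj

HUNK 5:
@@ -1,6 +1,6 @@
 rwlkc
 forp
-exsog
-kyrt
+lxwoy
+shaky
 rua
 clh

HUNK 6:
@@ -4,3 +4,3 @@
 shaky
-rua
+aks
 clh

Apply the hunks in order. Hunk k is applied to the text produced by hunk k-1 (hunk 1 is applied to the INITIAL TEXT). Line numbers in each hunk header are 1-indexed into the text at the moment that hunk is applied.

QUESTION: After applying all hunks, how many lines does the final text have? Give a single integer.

Answer: 11

Derivation:
Hunk 1: at line 2 remove [kiop] add [kyrt,rua,yykbt] -> 10 lines: rwlkc forp exsog kyrt rua yykbt dzcox wmqya mhbjl khj
Hunk 2: at line 6 remove [dzcox,wmqya,mhbjl] add [kpdkl,fcs] -> 9 lines: rwlkc forp exsog kyrt rua yykbt kpdkl fcs khj
Hunk 3: at line 5 remove [yykbt] add [clh,uwxwq,czeb] -> 11 lines: rwlkc forp exsog kyrt rua clh uwxwq czeb kpdkl fcs khj
Hunk 4: at line 7 remove [czeb,kpdkl,fcs] add [bmaj,aqh,ukj] -> 11 lines: rwlkc forp exsog kyrt rua clh uwxwq bmaj aqh ukj khj
Hunk 5: at line 1 remove [exsog,kyrt] add [lxwoy,shaky] -> 11 lines: rwlkc forp lxwoy shaky rua clh uwxwq bmaj aqh ukj khj
Hunk 6: at line 4 remove [rua] add [aks] -> 11 lines: rwlkc forp lxwoy shaky aks clh uwxwq bmaj aqh ukj khj
Final line count: 11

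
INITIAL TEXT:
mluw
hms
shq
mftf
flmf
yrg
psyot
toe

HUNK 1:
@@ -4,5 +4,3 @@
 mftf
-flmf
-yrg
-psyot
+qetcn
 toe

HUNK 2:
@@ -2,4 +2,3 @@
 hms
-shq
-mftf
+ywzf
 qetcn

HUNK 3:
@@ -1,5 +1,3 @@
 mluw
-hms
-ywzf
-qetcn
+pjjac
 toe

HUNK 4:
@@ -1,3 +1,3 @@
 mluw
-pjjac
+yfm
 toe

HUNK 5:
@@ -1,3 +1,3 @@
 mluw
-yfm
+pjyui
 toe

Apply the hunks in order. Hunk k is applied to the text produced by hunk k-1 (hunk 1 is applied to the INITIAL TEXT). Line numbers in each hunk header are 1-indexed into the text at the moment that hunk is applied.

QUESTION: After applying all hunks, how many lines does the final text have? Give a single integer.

Answer: 3

Derivation:
Hunk 1: at line 4 remove [flmf,yrg,psyot] add [qetcn] -> 6 lines: mluw hms shq mftf qetcn toe
Hunk 2: at line 2 remove [shq,mftf] add [ywzf] -> 5 lines: mluw hms ywzf qetcn toe
Hunk 3: at line 1 remove [hms,ywzf,qetcn] add [pjjac] -> 3 lines: mluw pjjac toe
Hunk 4: at line 1 remove [pjjac] add [yfm] -> 3 lines: mluw yfm toe
Hunk 5: at line 1 remove [yfm] add [pjyui] -> 3 lines: mluw pjyui toe
Final line count: 3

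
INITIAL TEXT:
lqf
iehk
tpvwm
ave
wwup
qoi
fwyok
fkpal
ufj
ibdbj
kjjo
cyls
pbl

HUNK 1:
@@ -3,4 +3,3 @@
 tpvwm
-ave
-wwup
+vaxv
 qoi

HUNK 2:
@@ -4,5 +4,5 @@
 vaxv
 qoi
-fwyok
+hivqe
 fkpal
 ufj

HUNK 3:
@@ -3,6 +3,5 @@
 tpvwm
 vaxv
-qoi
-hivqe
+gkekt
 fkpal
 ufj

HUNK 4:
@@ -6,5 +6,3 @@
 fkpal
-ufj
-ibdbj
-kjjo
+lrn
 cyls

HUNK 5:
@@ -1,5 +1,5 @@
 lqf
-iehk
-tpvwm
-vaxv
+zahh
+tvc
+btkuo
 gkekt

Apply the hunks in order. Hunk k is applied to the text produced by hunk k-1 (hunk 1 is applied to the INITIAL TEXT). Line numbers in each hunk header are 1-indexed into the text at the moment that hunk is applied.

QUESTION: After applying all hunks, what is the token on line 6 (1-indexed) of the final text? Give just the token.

Answer: fkpal

Derivation:
Hunk 1: at line 3 remove [ave,wwup] add [vaxv] -> 12 lines: lqf iehk tpvwm vaxv qoi fwyok fkpal ufj ibdbj kjjo cyls pbl
Hunk 2: at line 4 remove [fwyok] add [hivqe] -> 12 lines: lqf iehk tpvwm vaxv qoi hivqe fkpal ufj ibdbj kjjo cyls pbl
Hunk 3: at line 3 remove [qoi,hivqe] add [gkekt] -> 11 lines: lqf iehk tpvwm vaxv gkekt fkpal ufj ibdbj kjjo cyls pbl
Hunk 4: at line 6 remove [ufj,ibdbj,kjjo] add [lrn] -> 9 lines: lqf iehk tpvwm vaxv gkekt fkpal lrn cyls pbl
Hunk 5: at line 1 remove [iehk,tpvwm,vaxv] add [zahh,tvc,btkuo] -> 9 lines: lqf zahh tvc btkuo gkekt fkpal lrn cyls pbl
Final line 6: fkpal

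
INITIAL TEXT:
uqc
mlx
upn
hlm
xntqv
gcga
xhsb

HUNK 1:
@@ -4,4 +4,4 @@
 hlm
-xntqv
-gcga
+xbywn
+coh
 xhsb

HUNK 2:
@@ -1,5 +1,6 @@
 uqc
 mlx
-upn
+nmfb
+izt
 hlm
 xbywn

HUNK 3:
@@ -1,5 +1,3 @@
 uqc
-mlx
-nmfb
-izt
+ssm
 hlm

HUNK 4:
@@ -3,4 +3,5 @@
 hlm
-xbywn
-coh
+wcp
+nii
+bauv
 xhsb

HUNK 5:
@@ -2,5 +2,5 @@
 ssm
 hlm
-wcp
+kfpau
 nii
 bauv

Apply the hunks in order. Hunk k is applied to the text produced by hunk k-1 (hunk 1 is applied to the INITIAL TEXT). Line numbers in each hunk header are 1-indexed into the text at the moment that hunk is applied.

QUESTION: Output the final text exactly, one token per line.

Answer: uqc
ssm
hlm
kfpau
nii
bauv
xhsb

Derivation:
Hunk 1: at line 4 remove [xntqv,gcga] add [xbywn,coh] -> 7 lines: uqc mlx upn hlm xbywn coh xhsb
Hunk 2: at line 1 remove [upn] add [nmfb,izt] -> 8 lines: uqc mlx nmfb izt hlm xbywn coh xhsb
Hunk 3: at line 1 remove [mlx,nmfb,izt] add [ssm] -> 6 lines: uqc ssm hlm xbywn coh xhsb
Hunk 4: at line 3 remove [xbywn,coh] add [wcp,nii,bauv] -> 7 lines: uqc ssm hlm wcp nii bauv xhsb
Hunk 5: at line 2 remove [wcp] add [kfpau] -> 7 lines: uqc ssm hlm kfpau nii bauv xhsb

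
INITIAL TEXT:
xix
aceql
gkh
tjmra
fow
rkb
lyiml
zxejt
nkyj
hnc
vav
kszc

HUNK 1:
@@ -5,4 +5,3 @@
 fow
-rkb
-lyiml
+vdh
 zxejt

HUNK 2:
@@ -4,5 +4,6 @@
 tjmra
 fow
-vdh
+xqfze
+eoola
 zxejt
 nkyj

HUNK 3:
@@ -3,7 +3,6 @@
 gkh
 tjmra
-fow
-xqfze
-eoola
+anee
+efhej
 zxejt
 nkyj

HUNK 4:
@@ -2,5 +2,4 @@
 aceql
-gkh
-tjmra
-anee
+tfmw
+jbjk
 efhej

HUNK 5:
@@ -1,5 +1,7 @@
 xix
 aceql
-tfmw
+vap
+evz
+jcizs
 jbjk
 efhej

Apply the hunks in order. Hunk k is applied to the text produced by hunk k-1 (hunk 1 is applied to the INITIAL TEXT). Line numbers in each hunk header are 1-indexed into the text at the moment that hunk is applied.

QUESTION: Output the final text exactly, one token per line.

Answer: xix
aceql
vap
evz
jcizs
jbjk
efhej
zxejt
nkyj
hnc
vav
kszc

Derivation:
Hunk 1: at line 5 remove [rkb,lyiml] add [vdh] -> 11 lines: xix aceql gkh tjmra fow vdh zxejt nkyj hnc vav kszc
Hunk 2: at line 4 remove [vdh] add [xqfze,eoola] -> 12 lines: xix aceql gkh tjmra fow xqfze eoola zxejt nkyj hnc vav kszc
Hunk 3: at line 3 remove [fow,xqfze,eoola] add [anee,efhej] -> 11 lines: xix aceql gkh tjmra anee efhej zxejt nkyj hnc vav kszc
Hunk 4: at line 2 remove [gkh,tjmra,anee] add [tfmw,jbjk] -> 10 lines: xix aceql tfmw jbjk efhej zxejt nkyj hnc vav kszc
Hunk 5: at line 1 remove [tfmw] add [vap,evz,jcizs] -> 12 lines: xix aceql vap evz jcizs jbjk efhej zxejt nkyj hnc vav kszc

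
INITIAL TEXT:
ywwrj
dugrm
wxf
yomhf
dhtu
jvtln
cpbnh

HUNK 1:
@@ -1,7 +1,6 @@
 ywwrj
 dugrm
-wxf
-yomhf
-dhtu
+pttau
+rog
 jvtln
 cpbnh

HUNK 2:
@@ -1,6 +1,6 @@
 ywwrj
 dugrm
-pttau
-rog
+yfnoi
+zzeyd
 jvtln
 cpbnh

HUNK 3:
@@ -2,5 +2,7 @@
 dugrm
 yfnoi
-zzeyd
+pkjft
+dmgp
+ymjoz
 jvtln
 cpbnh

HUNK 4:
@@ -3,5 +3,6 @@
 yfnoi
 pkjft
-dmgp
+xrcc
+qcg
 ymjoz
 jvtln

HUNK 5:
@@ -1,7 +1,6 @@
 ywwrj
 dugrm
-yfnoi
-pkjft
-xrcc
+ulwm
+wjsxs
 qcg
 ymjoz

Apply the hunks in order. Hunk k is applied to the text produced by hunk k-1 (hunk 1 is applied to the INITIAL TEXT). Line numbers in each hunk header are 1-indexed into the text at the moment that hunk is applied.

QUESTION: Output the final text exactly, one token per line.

Answer: ywwrj
dugrm
ulwm
wjsxs
qcg
ymjoz
jvtln
cpbnh

Derivation:
Hunk 1: at line 1 remove [wxf,yomhf,dhtu] add [pttau,rog] -> 6 lines: ywwrj dugrm pttau rog jvtln cpbnh
Hunk 2: at line 1 remove [pttau,rog] add [yfnoi,zzeyd] -> 6 lines: ywwrj dugrm yfnoi zzeyd jvtln cpbnh
Hunk 3: at line 2 remove [zzeyd] add [pkjft,dmgp,ymjoz] -> 8 lines: ywwrj dugrm yfnoi pkjft dmgp ymjoz jvtln cpbnh
Hunk 4: at line 3 remove [dmgp] add [xrcc,qcg] -> 9 lines: ywwrj dugrm yfnoi pkjft xrcc qcg ymjoz jvtln cpbnh
Hunk 5: at line 1 remove [yfnoi,pkjft,xrcc] add [ulwm,wjsxs] -> 8 lines: ywwrj dugrm ulwm wjsxs qcg ymjoz jvtln cpbnh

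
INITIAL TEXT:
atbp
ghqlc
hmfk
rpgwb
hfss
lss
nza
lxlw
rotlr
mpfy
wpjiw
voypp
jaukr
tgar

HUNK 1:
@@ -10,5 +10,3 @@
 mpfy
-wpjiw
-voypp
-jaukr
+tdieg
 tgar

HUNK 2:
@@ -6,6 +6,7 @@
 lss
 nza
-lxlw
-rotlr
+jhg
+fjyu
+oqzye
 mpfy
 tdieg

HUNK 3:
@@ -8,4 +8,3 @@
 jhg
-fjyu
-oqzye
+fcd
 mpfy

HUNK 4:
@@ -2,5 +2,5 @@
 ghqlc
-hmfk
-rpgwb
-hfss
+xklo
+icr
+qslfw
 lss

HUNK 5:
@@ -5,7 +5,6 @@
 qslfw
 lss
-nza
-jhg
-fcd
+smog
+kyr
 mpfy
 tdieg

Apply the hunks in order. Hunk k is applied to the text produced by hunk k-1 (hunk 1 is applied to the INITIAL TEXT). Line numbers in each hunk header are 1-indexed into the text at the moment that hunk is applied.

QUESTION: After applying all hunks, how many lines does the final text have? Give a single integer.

Hunk 1: at line 10 remove [wpjiw,voypp,jaukr] add [tdieg] -> 12 lines: atbp ghqlc hmfk rpgwb hfss lss nza lxlw rotlr mpfy tdieg tgar
Hunk 2: at line 6 remove [lxlw,rotlr] add [jhg,fjyu,oqzye] -> 13 lines: atbp ghqlc hmfk rpgwb hfss lss nza jhg fjyu oqzye mpfy tdieg tgar
Hunk 3: at line 8 remove [fjyu,oqzye] add [fcd] -> 12 lines: atbp ghqlc hmfk rpgwb hfss lss nza jhg fcd mpfy tdieg tgar
Hunk 4: at line 2 remove [hmfk,rpgwb,hfss] add [xklo,icr,qslfw] -> 12 lines: atbp ghqlc xklo icr qslfw lss nza jhg fcd mpfy tdieg tgar
Hunk 5: at line 5 remove [nza,jhg,fcd] add [smog,kyr] -> 11 lines: atbp ghqlc xklo icr qslfw lss smog kyr mpfy tdieg tgar
Final line count: 11

Answer: 11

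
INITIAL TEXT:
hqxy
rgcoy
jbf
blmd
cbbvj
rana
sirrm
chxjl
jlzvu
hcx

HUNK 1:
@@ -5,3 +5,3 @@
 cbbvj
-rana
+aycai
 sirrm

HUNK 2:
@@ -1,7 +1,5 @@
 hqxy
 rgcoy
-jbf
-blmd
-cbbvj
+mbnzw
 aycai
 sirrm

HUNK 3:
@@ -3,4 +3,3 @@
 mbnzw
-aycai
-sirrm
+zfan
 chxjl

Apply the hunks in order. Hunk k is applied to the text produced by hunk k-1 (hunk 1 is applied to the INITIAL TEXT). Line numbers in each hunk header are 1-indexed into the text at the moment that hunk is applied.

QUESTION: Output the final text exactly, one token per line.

Hunk 1: at line 5 remove [rana] add [aycai] -> 10 lines: hqxy rgcoy jbf blmd cbbvj aycai sirrm chxjl jlzvu hcx
Hunk 2: at line 1 remove [jbf,blmd,cbbvj] add [mbnzw] -> 8 lines: hqxy rgcoy mbnzw aycai sirrm chxjl jlzvu hcx
Hunk 3: at line 3 remove [aycai,sirrm] add [zfan] -> 7 lines: hqxy rgcoy mbnzw zfan chxjl jlzvu hcx

Answer: hqxy
rgcoy
mbnzw
zfan
chxjl
jlzvu
hcx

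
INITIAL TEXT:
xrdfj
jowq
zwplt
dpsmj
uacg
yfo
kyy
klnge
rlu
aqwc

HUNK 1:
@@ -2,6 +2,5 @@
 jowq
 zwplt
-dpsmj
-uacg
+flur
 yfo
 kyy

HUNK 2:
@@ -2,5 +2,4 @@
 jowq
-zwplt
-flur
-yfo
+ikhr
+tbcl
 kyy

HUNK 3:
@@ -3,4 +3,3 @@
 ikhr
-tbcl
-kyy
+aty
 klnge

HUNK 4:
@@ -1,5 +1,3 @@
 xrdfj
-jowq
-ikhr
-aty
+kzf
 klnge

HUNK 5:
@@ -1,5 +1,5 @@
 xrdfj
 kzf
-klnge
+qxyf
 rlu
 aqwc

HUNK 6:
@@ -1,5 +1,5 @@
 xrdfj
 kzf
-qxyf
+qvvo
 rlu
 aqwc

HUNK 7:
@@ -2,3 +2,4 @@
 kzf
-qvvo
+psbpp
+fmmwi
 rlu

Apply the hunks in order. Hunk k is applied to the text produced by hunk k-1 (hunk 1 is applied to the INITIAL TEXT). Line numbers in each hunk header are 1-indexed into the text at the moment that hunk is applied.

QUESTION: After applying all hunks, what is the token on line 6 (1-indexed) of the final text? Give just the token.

Hunk 1: at line 2 remove [dpsmj,uacg] add [flur] -> 9 lines: xrdfj jowq zwplt flur yfo kyy klnge rlu aqwc
Hunk 2: at line 2 remove [zwplt,flur,yfo] add [ikhr,tbcl] -> 8 lines: xrdfj jowq ikhr tbcl kyy klnge rlu aqwc
Hunk 3: at line 3 remove [tbcl,kyy] add [aty] -> 7 lines: xrdfj jowq ikhr aty klnge rlu aqwc
Hunk 4: at line 1 remove [jowq,ikhr,aty] add [kzf] -> 5 lines: xrdfj kzf klnge rlu aqwc
Hunk 5: at line 1 remove [klnge] add [qxyf] -> 5 lines: xrdfj kzf qxyf rlu aqwc
Hunk 6: at line 1 remove [qxyf] add [qvvo] -> 5 lines: xrdfj kzf qvvo rlu aqwc
Hunk 7: at line 2 remove [qvvo] add [psbpp,fmmwi] -> 6 lines: xrdfj kzf psbpp fmmwi rlu aqwc
Final line 6: aqwc

Answer: aqwc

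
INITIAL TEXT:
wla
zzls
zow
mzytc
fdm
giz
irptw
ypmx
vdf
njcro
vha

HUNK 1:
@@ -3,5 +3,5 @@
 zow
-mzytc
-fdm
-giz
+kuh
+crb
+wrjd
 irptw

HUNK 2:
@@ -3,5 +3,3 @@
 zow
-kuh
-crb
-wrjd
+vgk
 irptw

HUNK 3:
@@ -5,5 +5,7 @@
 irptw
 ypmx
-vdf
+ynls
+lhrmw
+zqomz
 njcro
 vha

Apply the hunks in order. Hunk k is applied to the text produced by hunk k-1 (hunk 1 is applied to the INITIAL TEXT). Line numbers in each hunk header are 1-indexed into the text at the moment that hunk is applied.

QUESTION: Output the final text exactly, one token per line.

Answer: wla
zzls
zow
vgk
irptw
ypmx
ynls
lhrmw
zqomz
njcro
vha

Derivation:
Hunk 1: at line 3 remove [mzytc,fdm,giz] add [kuh,crb,wrjd] -> 11 lines: wla zzls zow kuh crb wrjd irptw ypmx vdf njcro vha
Hunk 2: at line 3 remove [kuh,crb,wrjd] add [vgk] -> 9 lines: wla zzls zow vgk irptw ypmx vdf njcro vha
Hunk 3: at line 5 remove [vdf] add [ynls,lhrmw,zqomz] -> 11 lines: wla zzls zow vgk irptw ypmx ynls lhrmw zqomz njcro vha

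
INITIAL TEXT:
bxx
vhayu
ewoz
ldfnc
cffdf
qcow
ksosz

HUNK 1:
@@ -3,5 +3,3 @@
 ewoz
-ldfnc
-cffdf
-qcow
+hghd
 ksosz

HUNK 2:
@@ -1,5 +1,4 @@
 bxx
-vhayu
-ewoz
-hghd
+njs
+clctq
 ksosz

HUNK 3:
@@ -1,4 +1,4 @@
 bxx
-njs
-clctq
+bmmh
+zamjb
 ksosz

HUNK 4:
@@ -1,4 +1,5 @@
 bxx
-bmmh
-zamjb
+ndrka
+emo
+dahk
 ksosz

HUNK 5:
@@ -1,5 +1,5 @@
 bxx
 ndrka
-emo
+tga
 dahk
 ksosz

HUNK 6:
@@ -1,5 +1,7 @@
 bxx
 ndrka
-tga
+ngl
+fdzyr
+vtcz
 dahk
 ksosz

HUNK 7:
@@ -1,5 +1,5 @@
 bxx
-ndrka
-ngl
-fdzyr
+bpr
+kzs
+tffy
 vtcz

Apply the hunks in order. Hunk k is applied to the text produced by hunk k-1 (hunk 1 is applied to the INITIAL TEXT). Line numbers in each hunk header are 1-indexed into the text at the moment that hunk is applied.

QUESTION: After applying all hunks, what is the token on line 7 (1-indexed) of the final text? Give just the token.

Hunk 1: at line 3 remove [ldfnc,cffdf,qcow] add [hghd] -> 5 lines: bxx vhayu ewoz hghd ksosz
Hunk 2: at line 1 remove [vhayu,ewoz,hghd] add [njs,clctq] -> 4 lines: bxx njs clctq ksosz
Hunk 3: at line 1 remove [njs,clctq] add [bmmh,zamjb] -> 4 lines: bxx bmmh zamjb ksosz
Hunk 4: at line 1 remove [bmmh,zamjb] add [ndrka,emo,dahk] -> 5 lines: bxx ndrka emo dahk ksosz
Hunk 5: at line 1 remove [emo] add [tga] -> 5 lines: bxx ndrka tga dahk ksosz
Hunk 6: at line 1 remove [tga] add [ngl,fdzyr,vtcz] -> 7 lines: bxx ndrka ngl fdzyr vtcz dahk ksosz
Hunk 7: at line 1 remove [ndrka,ngl,fdzyr] add [bpr,kzs,tffy] -> 7 lines: bxx bpr kzs tffy vtcz dahk ksosz
Final line 7: ksosz

Answer: ksosz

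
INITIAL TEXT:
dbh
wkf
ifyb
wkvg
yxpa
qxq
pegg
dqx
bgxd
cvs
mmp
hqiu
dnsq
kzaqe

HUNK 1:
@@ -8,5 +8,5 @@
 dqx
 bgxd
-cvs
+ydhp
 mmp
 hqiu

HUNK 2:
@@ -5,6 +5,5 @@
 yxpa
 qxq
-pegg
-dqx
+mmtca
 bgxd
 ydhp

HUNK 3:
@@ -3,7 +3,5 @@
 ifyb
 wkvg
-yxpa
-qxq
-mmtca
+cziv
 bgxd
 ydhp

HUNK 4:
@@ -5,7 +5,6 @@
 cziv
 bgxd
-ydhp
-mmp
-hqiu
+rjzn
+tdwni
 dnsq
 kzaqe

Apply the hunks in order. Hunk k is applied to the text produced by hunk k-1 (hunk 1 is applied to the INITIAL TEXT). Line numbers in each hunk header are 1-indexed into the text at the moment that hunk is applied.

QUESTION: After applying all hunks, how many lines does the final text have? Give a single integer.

Hunk 1: at line 8 remove [cvs] add [ydhp] -> 14 lines: dbh wkf ifyb wkvg yxpa qxq pegg dqx bgxd ydhp mmp hqiu dnsq kzaqe
Hunk 2: at line 5 remove [pegg,dqx] add [mmtca] -> 13 lines: dbh wkf ifyb wkvg yxpa qxq mmtca bgxd ydhp mmp hqiu dnsq kzaqe
Hunk 3: at line 3 remove [yxpa,qxq,mmtca] add [cziv] -> 11 lines: dbh wkf ifyb wkvg cziv bgxd ydhp mmp hqiu dnsq kzaqe
Hunk 4: at line 5 remove [ydhp,mmp,hqiu] add [rjzn,tdwni] -> 10 lines: dbh wkf ifyb wkvg cziv bgxd rjzn tdwni dnsq kzaqe
Final line count: 10

Answer: 10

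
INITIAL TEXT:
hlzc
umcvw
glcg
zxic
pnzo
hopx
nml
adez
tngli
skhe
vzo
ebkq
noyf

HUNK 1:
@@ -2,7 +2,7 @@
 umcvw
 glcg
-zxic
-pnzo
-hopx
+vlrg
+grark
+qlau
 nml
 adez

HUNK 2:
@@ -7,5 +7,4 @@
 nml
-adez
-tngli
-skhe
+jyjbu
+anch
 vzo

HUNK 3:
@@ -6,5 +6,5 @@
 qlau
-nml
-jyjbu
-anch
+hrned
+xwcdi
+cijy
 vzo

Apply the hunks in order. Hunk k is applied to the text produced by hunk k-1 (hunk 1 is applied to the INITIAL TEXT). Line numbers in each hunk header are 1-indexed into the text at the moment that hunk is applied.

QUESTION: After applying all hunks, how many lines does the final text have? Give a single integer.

Answer: 12

Derivation:
Hunk 1: at line 2 remove [zxic,pnzo,hopx] add [vlrg,grark,qlau] -> 13 lines: hlzc umcvw glcg vlrg grark qlau nml adez tngli skhe vzo ebkq noyf
Hunk 2: at line 7 remove [adez,tngli,skhe] add [jyjbu,anch] -> 12 lines: hlzc umcvw glcg vlrg grark qlau nml jyjbu anch vzo ebkq noyf
Hunk 3: at line 6 remove [nml,jyjbu,anch] add [hrned,xwcdi,cijy] -> 12 lines: hlzc umcvw glcg vlrg grark qlau hrned xwcdi cijy vzo ebkq noyf
Final line count: 12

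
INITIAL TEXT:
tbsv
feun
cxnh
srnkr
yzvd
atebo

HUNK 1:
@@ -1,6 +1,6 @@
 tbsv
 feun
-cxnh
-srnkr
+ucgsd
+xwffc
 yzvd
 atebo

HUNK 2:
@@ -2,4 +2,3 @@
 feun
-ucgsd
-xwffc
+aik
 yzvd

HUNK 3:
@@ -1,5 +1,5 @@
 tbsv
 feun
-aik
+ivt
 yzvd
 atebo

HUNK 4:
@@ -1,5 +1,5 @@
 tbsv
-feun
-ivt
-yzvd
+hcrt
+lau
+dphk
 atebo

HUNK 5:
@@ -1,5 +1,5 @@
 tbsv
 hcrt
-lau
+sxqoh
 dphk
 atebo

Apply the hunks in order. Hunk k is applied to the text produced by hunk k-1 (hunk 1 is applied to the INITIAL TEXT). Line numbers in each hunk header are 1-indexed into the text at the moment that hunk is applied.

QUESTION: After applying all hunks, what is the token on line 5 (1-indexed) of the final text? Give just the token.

Answer: atebo

Derivation:
Hunk 1: at line 1 remove [cxnh,srnkr] add [ucgsd,xwffc] -> 6 lines: tbsv feun ucgsd xwffc yzvd atebo
Hunk 2: at line 2 remove [ucgsd,xwffc] add [aik] -> 5 lines: tbsv feun aik yzvd atebo
Hunk 3: at line 1 remove [aik] add [ivt] -> 5 lines: tbsv feun ivt yzvd atebo
Hunk 4: at line 1 remove [feun,ivt,yzvd] add [hcrt,lau,dphk] -> 5 lines: tbsv hcrt lau dphk atebo
Hunk 5: at line 1 remove [lau] add [sxqoh] -> 5 lines: tbsv hcrt sxqoh dphk atebo
Final line 5: atebo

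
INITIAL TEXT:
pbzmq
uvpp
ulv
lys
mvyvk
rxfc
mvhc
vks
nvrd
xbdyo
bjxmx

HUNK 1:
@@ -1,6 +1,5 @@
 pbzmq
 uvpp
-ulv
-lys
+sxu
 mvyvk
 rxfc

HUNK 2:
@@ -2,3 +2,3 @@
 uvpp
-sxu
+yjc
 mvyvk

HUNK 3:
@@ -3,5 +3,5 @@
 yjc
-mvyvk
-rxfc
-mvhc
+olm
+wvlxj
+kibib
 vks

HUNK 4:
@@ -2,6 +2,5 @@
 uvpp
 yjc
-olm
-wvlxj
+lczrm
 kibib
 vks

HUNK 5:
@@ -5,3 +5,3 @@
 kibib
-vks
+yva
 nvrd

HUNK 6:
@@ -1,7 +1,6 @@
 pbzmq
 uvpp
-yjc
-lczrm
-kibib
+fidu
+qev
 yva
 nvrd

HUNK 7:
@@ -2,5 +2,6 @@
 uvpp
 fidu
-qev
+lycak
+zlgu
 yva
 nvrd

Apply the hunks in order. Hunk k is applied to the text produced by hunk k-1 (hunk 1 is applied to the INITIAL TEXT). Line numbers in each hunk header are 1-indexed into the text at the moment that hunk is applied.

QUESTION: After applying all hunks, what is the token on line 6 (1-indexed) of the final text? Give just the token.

Hunk 1: at line 1 remove [ulv,lys] add [sxu] -> 10 lines: pbzmq uvpp sxu mvyvk rxfc mvhc vks nvrd xbdyo bjxmx
Hunk 2: at line 2 remove [sxu] add [yjc] -> 10 lines: pbzmq uvpp yjc mvyvk rxfc mvhc vks nvrd xbdyo bjxmx
Hunk 3: at line 3 remove [mvyvk,rxfc,mvhc] add [olm,wvlxj,kibib] -> 10 lines: pbzmq uvpp yjc olm wvlxj kibib vks nvrd xbdyo bjxmx
Hunk 4: at line 2 remove [olm,wvlxj] add [lczrm] -> 9 lines: pbzmq uvpp yjc lczrm kibib vks nvrd xbdyo bjxmx
Hunk 5: at line 5 remove [vks] add [yva] -> 9 lines: pbzmq uvpp yjc lczrm kibib yva nvrd xbdyo bjxmx
Hunk 6: at line 1 remove [yjc,lczrm,kibib] add [fidu,qev] -> 8 lines: pbzmq uvpp fidu qev yva nvrd xbdyo bjxmx
Hunk 7: at line 2 remove [qev] add [lycak,zlgu] -> 9 lines: pbzmq uvpp fidu lycak zlgu yva nvrd xbdyo bjxmx
Final line 6: yva

Answer: yva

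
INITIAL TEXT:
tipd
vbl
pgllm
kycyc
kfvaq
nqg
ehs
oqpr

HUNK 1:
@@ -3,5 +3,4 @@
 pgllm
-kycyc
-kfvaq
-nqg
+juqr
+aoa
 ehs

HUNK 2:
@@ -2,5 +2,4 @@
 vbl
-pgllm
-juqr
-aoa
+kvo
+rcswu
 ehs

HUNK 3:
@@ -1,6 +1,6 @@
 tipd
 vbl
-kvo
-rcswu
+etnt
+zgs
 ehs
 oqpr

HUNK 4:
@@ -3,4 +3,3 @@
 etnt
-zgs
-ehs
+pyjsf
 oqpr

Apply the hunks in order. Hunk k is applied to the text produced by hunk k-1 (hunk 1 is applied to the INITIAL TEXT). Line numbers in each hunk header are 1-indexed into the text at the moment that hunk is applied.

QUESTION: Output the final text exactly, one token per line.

Answer: tipd
vbl
etnt
pyjsf
oqpr

Derivation:
Hunk 1: at line 3 remove [kycyc,kfvaq,nqg] add [juqr,aoa] -> 7 lines: tipd vbl pgllm juqr aoa ehs oqpr
Hunk 2: at line 2 remove [pgllm,juqr,aoa] add [kvo,rcswu] -> 6 lines: tipd vbl kvo rcswu ehs oqpr
Hunk 3: at line 1 remove [kvo,rcswu] add [etnt,zgs] -> 6 lines: tipd vbl etnt zgs ehs oqpr
Hunk 4: at line 3 remove [zgs,ehs] add [pyjsf] -> 5 lines: tipd vbl etnt pyjsf oqpr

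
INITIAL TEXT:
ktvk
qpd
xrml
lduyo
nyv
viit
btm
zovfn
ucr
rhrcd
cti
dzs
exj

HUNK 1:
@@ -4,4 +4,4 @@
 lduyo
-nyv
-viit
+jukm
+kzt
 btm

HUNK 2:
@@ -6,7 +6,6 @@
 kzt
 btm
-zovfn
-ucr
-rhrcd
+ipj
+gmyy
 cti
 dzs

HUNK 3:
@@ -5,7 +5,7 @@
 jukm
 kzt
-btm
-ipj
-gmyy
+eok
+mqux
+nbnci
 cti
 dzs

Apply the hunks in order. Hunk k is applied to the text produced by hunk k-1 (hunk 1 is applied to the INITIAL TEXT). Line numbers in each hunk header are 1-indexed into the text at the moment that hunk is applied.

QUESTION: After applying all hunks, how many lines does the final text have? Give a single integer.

Hunk 1: at line 4 remove [nyv,viit] add [jukm,kzt] -> 13 lines: ktvk qpd xrml lduyo jukm kzt btm zovfn ucr rhrcd cti dzs exj
Hunk 2: at line 6 remove [zovfn,ucr,rhrcd] add [ipj,gmyy] -> 12 lines: ktvk qpd xrml lduyo jukm kzt btm ipj gmyy cti dzs exj
Hunk 3: at line 5 remove [btm,ipj,gmyy] add [eok,mqux,nbnci] -> 12 lines: ktvk qpd xrml lduyo jukm kzt eok mqux nbnci cti dzs exj
Final line count: 12

Answer: 12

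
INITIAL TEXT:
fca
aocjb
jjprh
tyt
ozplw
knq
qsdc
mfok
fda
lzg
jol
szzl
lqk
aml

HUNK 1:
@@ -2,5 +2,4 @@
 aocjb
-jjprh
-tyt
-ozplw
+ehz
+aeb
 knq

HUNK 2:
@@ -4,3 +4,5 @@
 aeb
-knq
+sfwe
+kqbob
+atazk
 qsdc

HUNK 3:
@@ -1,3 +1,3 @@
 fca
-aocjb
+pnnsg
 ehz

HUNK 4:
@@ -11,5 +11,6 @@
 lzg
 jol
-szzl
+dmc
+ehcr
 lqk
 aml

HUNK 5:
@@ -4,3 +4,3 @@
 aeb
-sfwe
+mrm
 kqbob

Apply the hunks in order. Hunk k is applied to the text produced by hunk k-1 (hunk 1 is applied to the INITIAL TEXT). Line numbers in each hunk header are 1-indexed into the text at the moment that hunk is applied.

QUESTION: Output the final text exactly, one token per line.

Hunk 1: at line 2 remove [jjprh,tyt,ozplw] add [ehz,aeb] -> 13 lines: fca aocjb ehz aeb knq qsdc mfok fda lzg jol szzl lqk aml
Hunk 2: at line 4 remove [knq] add [sfwe,kqbob,atazk] -> 15 lines: fca aocjb ehz aeb sfwe kqbob atazk qsdc mfok fda lzg jol szzl lqk aml
Hunk 3: at line 1 remove [aocjb] add [pnnsg] -> 15 lines: fca pnnsg ehz aeb sfwe kqbob atazk qsdc mfok fda lzg jol szzl lqk aml
Hunk 4: at line 11 remove [szzl] add [dmc,ehcr] -> 16 lines: fca pnnsg ehz aeb sfwe kqbob atazk qsdc mfok fda lzg jol dmc ehcr lqk aml
Hunk 5: at line 4 remove [sfwe] add [mrm] -> 16 lines: fca pnnsg ehz aeb mrm kqbob atazk qsdc mfok fda lzg jol dmc ehcr lqk aml

Answer: fca
pnnsg
ehz
aeb
mrm
kqbob
atazk
qsdc
mfok
fda
lzg
jol
dmc
ehcr
lqk
aml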